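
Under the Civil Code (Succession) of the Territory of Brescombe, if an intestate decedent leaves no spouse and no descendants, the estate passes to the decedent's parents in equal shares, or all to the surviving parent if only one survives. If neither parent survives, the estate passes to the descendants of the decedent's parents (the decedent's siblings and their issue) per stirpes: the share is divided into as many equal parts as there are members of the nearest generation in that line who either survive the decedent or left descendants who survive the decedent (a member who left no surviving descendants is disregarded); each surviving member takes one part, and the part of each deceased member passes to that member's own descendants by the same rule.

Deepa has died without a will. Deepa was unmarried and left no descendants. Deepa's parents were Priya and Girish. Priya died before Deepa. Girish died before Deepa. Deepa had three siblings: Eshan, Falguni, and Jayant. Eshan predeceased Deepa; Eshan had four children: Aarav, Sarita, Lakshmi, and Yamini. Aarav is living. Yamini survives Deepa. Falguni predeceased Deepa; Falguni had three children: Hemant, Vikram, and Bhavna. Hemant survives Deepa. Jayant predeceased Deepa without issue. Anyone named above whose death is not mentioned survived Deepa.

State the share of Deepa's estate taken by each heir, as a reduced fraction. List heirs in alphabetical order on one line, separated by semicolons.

Aarav 1/8; Bhavna 1/6; Hemant 1/6; Lakshmi 1/8; Sarita 1/8; Vikram 1/6; Yamini 1/8

Neither parent survives and there are no descendants, so the estate passes to Deepa's siblings and their issue per stirpes.
Jayant left no surviving issue, so that branch lapses and is disregarded.
The estate is divided into 2 equal shares of 1/2 among Eshan, Falguni.
Eshan predeceased; the 1/2 allotted to Eshan's branch passes to Eshan's issue by representation.
The 1/2 is divided into 4 equal shares of 1/8 among Aarav, Sarita, Lakshmi, Yamini.
Aarav is living and takes 1/8.
Sarita is living and takes 1/8.
Lakshmi is living and takes 1/8.
Yamini is living and takes 1/8.
Falguni predeceased; the 1/2 allotted to Falguni's branch passes to Falguni's issue by representation.
The 1/2 is divided into 3 equal shares of 1/6 among Hemant, Vikram, Bhavna.
Hemant is living and takes 1/6.
Vikram is living and takes 1/6.
Bhavna is living and takes 1/6.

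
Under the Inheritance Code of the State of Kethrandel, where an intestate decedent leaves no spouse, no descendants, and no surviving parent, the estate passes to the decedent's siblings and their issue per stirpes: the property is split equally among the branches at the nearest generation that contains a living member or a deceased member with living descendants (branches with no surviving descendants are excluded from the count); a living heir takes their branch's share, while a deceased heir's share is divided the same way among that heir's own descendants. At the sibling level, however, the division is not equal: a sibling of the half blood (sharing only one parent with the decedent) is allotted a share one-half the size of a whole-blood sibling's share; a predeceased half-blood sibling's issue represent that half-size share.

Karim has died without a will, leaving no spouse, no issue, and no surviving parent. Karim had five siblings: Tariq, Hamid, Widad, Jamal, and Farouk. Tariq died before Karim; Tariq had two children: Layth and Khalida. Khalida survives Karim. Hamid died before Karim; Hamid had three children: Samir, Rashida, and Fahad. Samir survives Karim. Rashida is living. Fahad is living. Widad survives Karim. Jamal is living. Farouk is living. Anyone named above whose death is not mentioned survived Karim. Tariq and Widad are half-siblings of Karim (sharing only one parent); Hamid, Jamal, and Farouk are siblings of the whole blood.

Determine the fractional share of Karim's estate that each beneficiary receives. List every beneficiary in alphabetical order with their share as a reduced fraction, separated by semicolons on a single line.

Fahad 1/12; Farouk 1/4; Jamal 1/4; Khalida 1/16; Layth 1/16; Rashida 1/12; Samir 1/12; Widad 1/8

No spouse, descendants, or parent survives, so the estate passes to Karim's siblings per stirpes.
Half-blood siblings count for one-half the weight of whole-blood siblings at the initial division.
Dividing 1 in proportion to weights (total weight 4): Tariq (weight 1/2) → 1/8; Hamid (weight 1) → 1/4; Widad (weight 1/2) → 1/8; Jamal (weight 1) → 1/4; Farouk (weight 1) → 1/4.
Tariq predeceased; the 1/8 allotted to Tariq's branch passes to Tariq's issue by representation.
The 1/8 is divided into 2 equal shares of 1/16 among Layth, Khalida.
Layth is living and takes 1/16.
Khalida is living and takes 1/16.
Hamid predeceased; the 1/4 allotted to Hamid's branch passes to Hamid's issue by representation.
The 1/4 is divided into 3 equal shares of 1/12 among Samir, Rashida, Fahad.
Samir is living and takes 1/12.
Rashida is living and takes 1/12.
Fahad is living and takes 1/12.
Widad is living and takes 1/8.
Jamal is living and takes 1/4.
Farouk is living and takes 1/4.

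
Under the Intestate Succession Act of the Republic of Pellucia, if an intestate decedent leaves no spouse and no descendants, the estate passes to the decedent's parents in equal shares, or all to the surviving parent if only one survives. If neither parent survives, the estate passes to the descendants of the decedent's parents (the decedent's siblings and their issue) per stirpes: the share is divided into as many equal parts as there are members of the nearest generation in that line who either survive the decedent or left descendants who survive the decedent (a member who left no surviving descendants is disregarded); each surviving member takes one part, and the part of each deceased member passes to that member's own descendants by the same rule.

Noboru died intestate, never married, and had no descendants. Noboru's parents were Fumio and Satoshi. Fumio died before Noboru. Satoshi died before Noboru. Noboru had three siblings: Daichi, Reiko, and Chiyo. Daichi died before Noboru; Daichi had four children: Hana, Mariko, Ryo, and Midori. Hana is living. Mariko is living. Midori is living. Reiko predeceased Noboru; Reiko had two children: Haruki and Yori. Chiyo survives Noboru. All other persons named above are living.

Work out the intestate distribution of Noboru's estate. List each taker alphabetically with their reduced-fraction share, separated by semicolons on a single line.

Neither parent survives and there are no descendants, so the estate passes to Noboru's siblings and their issue per stirpes.
The estate is divided into 3 equal shares of 1/3 among Daichi, Reiko, Chiyo.
Daichi predeceased; the 1/3 allotted to Daichi's branch passes to Daichi's issue by representation.
The 1/3 is divided into 4 equal shares of 1/12 among Hana, Mariko, Ryo, Midori.
Hana is living and takes 1/12.
Mariko is living and takes 1/12.
Ryo is living and takes 1/12.
Midori is living and takes 1/12.
Reiko predeceased; the 1/3 allotted to Reiko's branch passes to Reiko's issue by representation.
The 1/3 is divided into 2 equal shares of 1/6 among Haruki, Yori.
Haruki is living and takes 1/6.
Yori is living and takes 1/6.
Chiyo is living and takes 1/3.

Chiyo 1/3; Hana 1/12; Haruki 1/6; Mariko 1/12; Midori 1/12; Ryo 1/12; Yori 1/6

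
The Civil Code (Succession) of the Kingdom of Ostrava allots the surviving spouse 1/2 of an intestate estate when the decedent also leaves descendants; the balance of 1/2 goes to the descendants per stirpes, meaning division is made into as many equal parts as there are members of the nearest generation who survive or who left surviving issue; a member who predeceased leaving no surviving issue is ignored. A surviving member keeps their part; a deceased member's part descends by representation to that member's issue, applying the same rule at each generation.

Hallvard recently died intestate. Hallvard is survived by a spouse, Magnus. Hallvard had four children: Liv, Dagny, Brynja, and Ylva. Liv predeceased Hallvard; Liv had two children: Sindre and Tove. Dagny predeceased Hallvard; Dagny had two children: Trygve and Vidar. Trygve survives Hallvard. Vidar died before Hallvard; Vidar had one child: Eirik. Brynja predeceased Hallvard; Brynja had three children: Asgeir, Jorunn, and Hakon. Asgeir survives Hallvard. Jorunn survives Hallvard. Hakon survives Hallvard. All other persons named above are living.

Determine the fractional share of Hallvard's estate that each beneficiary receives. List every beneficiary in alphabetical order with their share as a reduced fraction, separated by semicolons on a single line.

Asgeir 1/24; Eirik 1/16; Hakon 1/24; Jorunn 1/24; Magnus 1/2; Sindre 1/16; Tove 1/16; Trygve 1/16; Ylva 1/8

Magnus, as surviving spouse, takes 1/2.
The remaining 1/2 passes to Hallvard's descendants per stirpes.
The 1/2 is divided into 4 equal shares of 1/8 among Liv, Dagny, Brynja, Ylva.
Liv predeceased; the 1/8 allotted to Liv's branch passes to Liv's issue by representation.
The 1/8 is divided into 2 equal shares of 1/16 among Sindre, Tove.
Sindre is living and takes 1/16.
Tove is living and takes 1/16.
Dagny predeceased; the 1/8 allotted to Dagny's branch passes to Dagny's issue by representation.
The 1/8 is divided into 2 equal shares of 1/16 among Trygve, Vidar.
Trygve is living and takes 1/16.
Vidar predeceased; the 1/16 allotted to Vidar's branch passes to Vidar's issue by representation.
Eirik is the sole taker at this level and receives the full 1/16.
Brynja predeceased; the 1/8 allotted to Brynja's branch passes to Brynja's issue by representation.
The 1/8 is divided into 3 equal shares of 1/24 among Asgeir, Jorunn, Hakon.
Asgeir is living and takes 1/24.
Jorunn is living and takes 1/24.
Hakon is living and takes 1/24.
Ylva is living and takes 1/8.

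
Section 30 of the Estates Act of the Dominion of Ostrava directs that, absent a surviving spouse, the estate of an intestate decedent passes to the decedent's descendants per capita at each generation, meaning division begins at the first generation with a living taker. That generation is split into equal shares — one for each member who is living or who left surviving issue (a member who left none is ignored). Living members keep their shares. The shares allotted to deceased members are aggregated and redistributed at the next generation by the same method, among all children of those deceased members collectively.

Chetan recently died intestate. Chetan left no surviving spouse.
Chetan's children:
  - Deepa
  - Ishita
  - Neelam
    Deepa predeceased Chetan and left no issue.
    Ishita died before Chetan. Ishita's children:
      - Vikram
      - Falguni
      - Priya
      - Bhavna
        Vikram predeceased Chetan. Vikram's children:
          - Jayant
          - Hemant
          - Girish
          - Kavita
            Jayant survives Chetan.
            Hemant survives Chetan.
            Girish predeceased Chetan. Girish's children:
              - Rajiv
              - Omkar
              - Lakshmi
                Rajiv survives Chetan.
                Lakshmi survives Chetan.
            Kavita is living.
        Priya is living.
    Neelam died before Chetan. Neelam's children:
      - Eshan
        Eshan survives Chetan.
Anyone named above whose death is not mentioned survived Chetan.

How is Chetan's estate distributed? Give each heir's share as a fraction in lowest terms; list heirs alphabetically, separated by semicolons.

There is no surviving spouse, so the entire estate passes to Chetan's descendants per capita at each generation.
No one at generation 1 (Ishita, Neelam) is living; moving to the next generation.
At generation 2 (Vikram, Falguni, Priya, Bhavna, Eshan) there are 5 shares of (1)/5 = 1/5 each.
Living: Falguni, Priya, Bhavna, and Eshan — each takes 1/5.
Deceased: Vikram. That 1/5 share is carried to generation 3.
At generation 3 (Jayant, Hemant, Girish, Kavita) there are 4 shares of (1/5)/4 = 1/20 each.
Living: Jayant, Hemant, and Kavita — each takes 1/20.
Deceased: Girish. That 1/20 share is carried to generation 4.
At generation 4 (Rajiv, Omkar, Lakshmi) there are 3 shares of (1/20)/3 = 1/60 each.
Living: Rajiv, Omkar, and Lakshmi — each takes 1/60.

Bhavna 1/5; Eshan 1/5; Falguni 1/5; Hemant 1/20; Jayant 1/20; Kavita 1/20; Lakshmi 1/60; Omkar 1/60; Priya 1/5; Rajiv 1/60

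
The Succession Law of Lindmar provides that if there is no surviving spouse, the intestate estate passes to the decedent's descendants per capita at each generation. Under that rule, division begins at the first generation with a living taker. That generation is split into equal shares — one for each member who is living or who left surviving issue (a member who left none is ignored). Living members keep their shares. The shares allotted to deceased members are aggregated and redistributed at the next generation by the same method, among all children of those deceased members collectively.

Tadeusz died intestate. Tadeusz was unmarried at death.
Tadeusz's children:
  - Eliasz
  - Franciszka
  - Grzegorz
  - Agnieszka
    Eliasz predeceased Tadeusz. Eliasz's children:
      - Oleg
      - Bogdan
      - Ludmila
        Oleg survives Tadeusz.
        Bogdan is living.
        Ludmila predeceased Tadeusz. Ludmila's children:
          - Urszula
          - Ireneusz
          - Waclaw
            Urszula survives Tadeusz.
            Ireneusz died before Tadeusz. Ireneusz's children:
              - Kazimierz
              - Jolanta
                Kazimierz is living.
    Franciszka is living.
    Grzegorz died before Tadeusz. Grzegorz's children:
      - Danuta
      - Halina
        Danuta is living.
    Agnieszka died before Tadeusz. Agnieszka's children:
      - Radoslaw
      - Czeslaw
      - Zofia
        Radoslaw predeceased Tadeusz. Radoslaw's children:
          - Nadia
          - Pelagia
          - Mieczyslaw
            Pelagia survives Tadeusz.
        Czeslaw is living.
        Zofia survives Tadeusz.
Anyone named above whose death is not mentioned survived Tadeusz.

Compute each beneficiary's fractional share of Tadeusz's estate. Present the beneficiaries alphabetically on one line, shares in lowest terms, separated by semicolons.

There is no surviving spouse, so the entire estate passes to Tadeusz's descendants per capita at each generation.
At generation 1 (Eliasz, Franciszka, Grzegorz, Agnieszka) there are 4 shares of (1)/4 = 1/4 each.
Living: Franciszka — each takes 1/4.
Deceased: Eliasz, Grzegorz, and Agnieszka. Their combined 3/4 is pooled and carried to generation 2.
At generation 2 (Oleg, Bogdan, Ludmila, Danuta, Halina, Radoslaw, Czeslaw, Zofia) there are 8 shares of (3/4)/8 = 3/32 each.
Living: Oleg, Bogdan, Danuta, Halina, Czeslaw, and Zofia — each takes 3/32.
Deceased: Ludmila and Radoslaw. Their combined 3/16 is pooled and carried to generation 3.
At generation 3 (Urszula, Ireneusz, Waclaw, Nadia, Pelagia, Mieczyslaw) there are 6 shares of (3/16)/6 = 1/32 each.
Living: Urszula, Waclaw, Nadia, Pelagia, and Mieczyslaw — each takes 1/32.
Deceased: Ireneusz. That 1/32 share is carried to generation 4.
At generation 4 (Kazimierz, Jolanta) there are 2 shares of (1/32)/2 = 1/64 each.
Living: Kazimierz and Jolanta — each takes 1/64.

Bogdan 3/32; Czeslaw 3/32; Danuta 3/32; Franciszka 1/4; Halina 3/32; Jolanta 1/64; Kazimierz 1/64; Mieczyslaw 1/32; Nadia 1/32; Oleg 3/32; Pelagia 1/32; Urszula 1/32; Waclaw 1/32; Zofia 3/32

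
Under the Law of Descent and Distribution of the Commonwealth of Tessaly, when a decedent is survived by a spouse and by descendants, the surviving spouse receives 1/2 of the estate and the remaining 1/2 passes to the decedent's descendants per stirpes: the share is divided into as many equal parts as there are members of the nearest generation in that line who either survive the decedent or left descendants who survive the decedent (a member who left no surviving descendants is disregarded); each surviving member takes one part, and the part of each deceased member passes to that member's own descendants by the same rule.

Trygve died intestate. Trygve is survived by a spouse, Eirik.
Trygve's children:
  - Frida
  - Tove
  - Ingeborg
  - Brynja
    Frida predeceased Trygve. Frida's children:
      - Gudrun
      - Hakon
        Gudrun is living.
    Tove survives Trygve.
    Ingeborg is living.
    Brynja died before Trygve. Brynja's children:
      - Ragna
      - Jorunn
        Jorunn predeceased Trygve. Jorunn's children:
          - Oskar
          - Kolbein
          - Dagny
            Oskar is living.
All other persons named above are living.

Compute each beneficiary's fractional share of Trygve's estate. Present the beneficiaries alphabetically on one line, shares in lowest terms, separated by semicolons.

Dagny 1/48; Eirik 1/2; Gudrun 1/16; Hakon 1/16; Ingeborg 1/8; Kolbein 1/48; Oskar 1/48; Ragna 1/16; Tove 1/8

Eirik, as surviving spouse, takes 1/2.
The remaining 1/2 passes to Trygve's descendants per stirpes.
The 1/2 is divided into 4 equal shares of 1/8 among Frida, Tove, Ingeborg, Brynja.
Frida predeceased; the 1/8 allotted to Frida's branch passes to Frida's issue by representation.
The 1/8 is divided into 2 equal shares of 1/16 among Gudrun, Hakon.
Gudrun is living and takes 1/16.
Hakon is living and takes 1/16.
Tove is living and takes 1/8.
Ingeborg is living and takes 1/8.
Brynja predeceased; the 1/8 allotted to Brynja's branch passes to Brynja's issue by representation.
The 1/8 is divided into 2 equal shares of 1/16 among Ragna, Jorunn.
Ragna is living and takes 1/16.
Jorunn predeceased; the 1/16 allotted to Jorunn's branch passes to Jorunn's issue by representation.
The 1/16 is divided into 3 equal shares of 1/48 among Oskar, Kolbein, Dagny.
Oskar is living and takes 1/48.
Kolbein is living and takes 1/48.
Dagny is living and takes 1/48.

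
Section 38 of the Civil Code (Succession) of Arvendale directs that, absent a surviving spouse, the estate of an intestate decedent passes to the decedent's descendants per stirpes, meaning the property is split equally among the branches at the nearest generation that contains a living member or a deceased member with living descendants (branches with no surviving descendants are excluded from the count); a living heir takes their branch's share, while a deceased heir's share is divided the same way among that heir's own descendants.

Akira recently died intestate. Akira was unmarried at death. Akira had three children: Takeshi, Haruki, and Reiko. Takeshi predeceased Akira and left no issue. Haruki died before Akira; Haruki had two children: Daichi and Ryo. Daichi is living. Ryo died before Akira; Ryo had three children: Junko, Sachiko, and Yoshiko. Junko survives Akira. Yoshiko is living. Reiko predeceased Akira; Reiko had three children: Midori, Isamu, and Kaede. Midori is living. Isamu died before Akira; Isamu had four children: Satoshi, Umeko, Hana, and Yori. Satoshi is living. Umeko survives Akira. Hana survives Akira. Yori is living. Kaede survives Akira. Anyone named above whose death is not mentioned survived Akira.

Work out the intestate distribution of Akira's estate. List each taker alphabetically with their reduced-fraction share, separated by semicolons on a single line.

There is no surviving spouse, so the entire estate passes to Akira's descendants per stirpes.
Takeshi left no surviving issue, so that branch lapses and is disregarded.
The estate is divided into 2 equal shares of 1/2 among Haruki, Reiko.
Haruki predeceased; the 1/2 allotted to Haruki's branch passes to Haruki's issue by representation.
The 1/2 is divided into 2 equal shares of 1/4 among Daichi, Ryo.
Daichi is living and takes 1/4.
Ryo predeceased; the 1/4 allotted to Ryo's branch passes to Ryo's issue by representation.
The 1/4 is divided into 3 equal shares of 1/12 among Junko, Sachiko, Yoshiko.
Junko is living and takes 1/12.
Sachiko is living and takes 1/12.
Yoshiko is living and takes 1/12.
Reiko predeceased; the 1/2 allotted to Reiko's branch passes to Reiko's issue by representation.
The 1/2 is divided into 3 equal shares of 1/6 among Midori, Isamu, Kaede.
Midori is living and takes 1/6.
Isamu predeceased; the 1/6 allotted to Isamu's branch passes to Isamu's issue by representation.
The 1/6 is divided into 4 equal shares of 1/24 among Satoshi, Umeko, Hana, Yori.
Satoshi is living and takes 1/24.
Umeko is living and takes 1/24.
Hana is living and takes 1/24.
Yori is living and takes 1/24.
Kaede is living and takes 1/6.

Daichi 1/4; Hana 1/24; Junko 1/12; Kaede 1/6; Midori 1/6; Sachiko 1/12; Satoshi 1/24; Umeko 1/24; Yori 1/24; Yoshiko 1/12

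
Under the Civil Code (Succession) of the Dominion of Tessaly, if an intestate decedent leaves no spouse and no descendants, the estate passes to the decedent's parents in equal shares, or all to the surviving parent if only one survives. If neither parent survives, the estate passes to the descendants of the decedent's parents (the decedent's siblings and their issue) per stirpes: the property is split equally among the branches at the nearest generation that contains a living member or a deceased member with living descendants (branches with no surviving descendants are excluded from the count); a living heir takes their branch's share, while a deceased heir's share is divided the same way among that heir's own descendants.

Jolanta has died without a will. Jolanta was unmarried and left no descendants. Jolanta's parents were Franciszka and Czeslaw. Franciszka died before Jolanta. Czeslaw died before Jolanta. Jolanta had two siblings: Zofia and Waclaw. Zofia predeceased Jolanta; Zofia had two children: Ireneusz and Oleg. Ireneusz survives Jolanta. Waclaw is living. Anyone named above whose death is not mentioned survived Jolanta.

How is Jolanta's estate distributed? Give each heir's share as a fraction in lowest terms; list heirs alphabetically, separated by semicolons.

Neither parent survives and there are no descendants, so the estate passes to Jolanta's siblings and their issue per stirpes.
The estate is divided into 2 equal shares of 1/2 among Zofia, Waclaw.
Zofia predeceased; the 1/2 allotted to Zofia's branch passes to Zofia's issue by representation.
The 1/2 is divided into 2 equal shares of 1/4 among Ireneusz, Oleg.
Ireneusz is living and takes 1/4.
Oleg is living and takes 1/4.
Waclaw is living and takes 1/2.

Ireneusz 1/4; Oleg 1/4; Waclaw 1/2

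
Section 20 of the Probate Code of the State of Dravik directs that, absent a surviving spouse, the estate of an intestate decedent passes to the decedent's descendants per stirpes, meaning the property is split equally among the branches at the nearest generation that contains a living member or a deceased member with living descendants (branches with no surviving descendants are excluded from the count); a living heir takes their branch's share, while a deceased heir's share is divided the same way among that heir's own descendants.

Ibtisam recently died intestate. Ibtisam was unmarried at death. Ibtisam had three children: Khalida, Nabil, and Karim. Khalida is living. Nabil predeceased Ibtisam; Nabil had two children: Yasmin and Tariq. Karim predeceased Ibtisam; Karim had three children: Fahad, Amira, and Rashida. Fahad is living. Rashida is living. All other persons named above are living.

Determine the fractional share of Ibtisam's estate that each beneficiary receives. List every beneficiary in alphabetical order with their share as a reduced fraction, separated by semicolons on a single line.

Amira 1/9; Fahad 1/9; Khalida 1/3; Rashida 1/9; Tariq 1/6; Yasmin 1/6

There is no surviving spouse, so the entire estate passes to Ibtisam's descendants per stirpes.
The estate is divided into 3 equal shares of 1/3 among Khalida, Nabil, Karim.
Khalida is living and takes 1/3.
Nabil predeceased; the 1/3 allotted to Nabil's branch passes to Nabil's issue by representation.
The 1/3 is divided into 2 equal shares of 1/6 among Yasmin, Tariq.
Yasmin is living and takes 1/6.
Tariq is living and takes 1/6.
Karim predeceased; the 1/3 allotted to Karim's branch passes to Karim's issue by representation.
The 1/3 is divided into 3 equal shares of 1/9 among Fahad, Amira, Rashida.
Fahad is living and takes 1/9.
Amira is living and takes 1/9.
Rashida is living and takes 1/9.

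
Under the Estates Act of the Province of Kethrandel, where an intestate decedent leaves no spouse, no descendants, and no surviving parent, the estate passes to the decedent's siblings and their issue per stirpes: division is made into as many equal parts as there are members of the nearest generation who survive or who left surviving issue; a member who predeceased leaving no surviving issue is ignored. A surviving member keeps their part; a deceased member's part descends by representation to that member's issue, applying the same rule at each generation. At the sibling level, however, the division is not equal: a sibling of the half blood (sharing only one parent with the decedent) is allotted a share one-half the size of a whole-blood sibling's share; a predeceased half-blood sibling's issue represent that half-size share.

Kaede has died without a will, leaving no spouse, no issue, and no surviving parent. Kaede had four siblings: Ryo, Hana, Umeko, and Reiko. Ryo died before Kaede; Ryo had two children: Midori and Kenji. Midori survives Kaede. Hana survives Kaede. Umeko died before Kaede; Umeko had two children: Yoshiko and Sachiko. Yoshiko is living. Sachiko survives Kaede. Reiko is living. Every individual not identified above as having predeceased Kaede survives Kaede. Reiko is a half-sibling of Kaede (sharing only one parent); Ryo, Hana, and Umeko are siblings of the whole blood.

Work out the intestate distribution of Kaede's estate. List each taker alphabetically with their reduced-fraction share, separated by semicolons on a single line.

Hana 2/7; Kenji 1/7; Midori 1/7; Reiko 1/7; Sachiko 1/7; Yoshiko 1/7

No spouse, descendants, or parent survives, so the estate passes to Kaede's siblings per stirpes.
Half-blood siblings count for one-half the weight of whole-blood siblings at the initial division.
Dividing 1 in proportion to weights (total weight 7/2): Ryo (weight 1) → 2/7; Hana (weight 1) → 2/7; Umeko (weight 1) → 2/7; Reiko (weight 1/2) → 1/7.
Ryo predeceased; the 2/7 allotted to Ryo's branch passes to Ryo's issue by representation.
The 2/7 is divided into 2 equal shares of 1/7 among Midori, Kenji.
Midori is living and takes 1/7.
Kenji is living and takes 1/7.
Hana is living and takes 2/7.
Umeko predeceased; the 2/7 allotted to Umeko's branch passes to Umeko's issue by representation.
The 2/7 is divided into 2 equal shares of 1/7 among Yoshiko, Sachiko.
Yoshiko is living and takes 1/7.
Sachiko is living and takes 1/7.
Reiko is living and takes 1/7.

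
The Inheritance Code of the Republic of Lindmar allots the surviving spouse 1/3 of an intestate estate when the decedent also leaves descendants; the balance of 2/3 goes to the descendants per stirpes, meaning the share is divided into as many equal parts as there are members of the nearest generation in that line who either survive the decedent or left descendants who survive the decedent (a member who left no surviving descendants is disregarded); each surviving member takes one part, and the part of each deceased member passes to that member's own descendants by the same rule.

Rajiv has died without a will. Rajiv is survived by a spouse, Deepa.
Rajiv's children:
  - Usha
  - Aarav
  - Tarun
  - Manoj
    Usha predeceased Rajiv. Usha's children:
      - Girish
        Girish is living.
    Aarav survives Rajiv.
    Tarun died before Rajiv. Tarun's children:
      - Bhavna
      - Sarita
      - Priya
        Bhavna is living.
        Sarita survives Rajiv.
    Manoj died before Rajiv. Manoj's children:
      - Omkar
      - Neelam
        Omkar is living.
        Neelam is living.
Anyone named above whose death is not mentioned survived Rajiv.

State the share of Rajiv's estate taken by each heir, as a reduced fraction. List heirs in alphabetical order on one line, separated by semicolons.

Deepa, as surviving spouse, takes 1/3.
The remaining 2/3 passes to Rajiv's descendants per stirpes.
The 2/3 is divided into 4 equal shares of 1/6 among Usha, Aarav, Tarun, Manoj.
Usha predeceased; the 1/6 allotted to Usha's branch passes to Usha's issue by representation.
Girish is the sole taker at this level and receives the full 1/6.
Aarav is living and takes 1/6.
Tarun predeceased; the 1/6 allotted to Tarun's branch passes to Tarun's issue by representation.
The 1/6 is divided into 3 equal shares of 1/18 among Bhavna, Sarita, Priya.
Bhavna is living and takes 1/18.
Sarita is living and takes 1/18.
Priya is living and takes 1/18.
Manoj predeceased; the 1/6 allotted to Manoj's branch passes to Manoj's issue by representation.
The 1/6 is divided into 2 equal shares of 1/12 among Omkar, Neelam.
Omkar is living and takes 1/12.
Neelam is living and takes 1/12.

Aarav 1/6; Bhavna 1/18; Deepa 1/3; Girish 1/6; Neelam 1/12; Omkar 1/12; Priya 1/18; Sarita 1/18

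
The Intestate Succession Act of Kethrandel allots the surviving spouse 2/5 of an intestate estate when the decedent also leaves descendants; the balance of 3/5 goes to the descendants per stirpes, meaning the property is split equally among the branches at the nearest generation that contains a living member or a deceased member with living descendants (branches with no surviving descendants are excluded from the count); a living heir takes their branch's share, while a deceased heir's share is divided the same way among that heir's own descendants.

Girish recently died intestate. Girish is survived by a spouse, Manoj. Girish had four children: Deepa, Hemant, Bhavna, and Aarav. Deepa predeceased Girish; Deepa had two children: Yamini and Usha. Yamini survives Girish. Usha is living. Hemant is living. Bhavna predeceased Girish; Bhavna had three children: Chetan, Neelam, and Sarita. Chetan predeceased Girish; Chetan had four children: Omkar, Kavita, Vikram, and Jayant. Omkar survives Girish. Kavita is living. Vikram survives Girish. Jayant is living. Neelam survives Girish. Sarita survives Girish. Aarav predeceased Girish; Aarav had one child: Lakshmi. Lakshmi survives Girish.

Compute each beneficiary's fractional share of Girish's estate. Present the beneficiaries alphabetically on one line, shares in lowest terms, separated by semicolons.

Manoj, as surviving spouse, takes 2/5.
The remaining 3/5 passes to Girish's descendants per stirpes.
The 3/5 is divided into 4 equal shares of 3/20 among Deepa, Hemant, Bhavna, Aarav.
Deepa predeceased; the 3/20 allotted to Deepa's branch passes to Deepa's issue by representation.
The 3/20 is divided into 2 equal shares of 3/40 among Yamini, Usha.
Yamini is living and takes 3/40.
Usha is living and takes 3/40.
Hemant is living and takes 3/20.
Bhavna predeceased; the 3/20 allotted to Bhavna's branch passes to Bhavna's issue by representation.
The 3/20 is divided into 3 equal shares of 1/20 among Chetan, Neelam, Sarita.
Chetan predeceased; the 1/20 allotted to Chetan's branch passes to Chetan's issue by representation.
The 1/20 is divided into 4 equal shares of 1/80 among Omkar, Kavita, Vikram, Jayant.
Omkar is living and takes 1/80.
Kavita is living and takes 1/80.
Vikram is living and takes 1/80.
Jayant is living and takes 1/80.
Neelam is living and takes 1/20.
Sarita is living and takes 1/20.
Aarav predeceased; the 3/20 allotted to Aarav's branch passes to Aarav's issue by representation.
Lakshmi is the sole taker at this level and receives the full 3/20.

Hemant 3/20; Jayant 1/80; Kavita 1/80; Lakshmi 3/20; Manoj 2/5; Neelam 1/20; Omkar 1/80; Sarita 1/20; Usha 3/40; Vikram 1/80; Yamini 3/40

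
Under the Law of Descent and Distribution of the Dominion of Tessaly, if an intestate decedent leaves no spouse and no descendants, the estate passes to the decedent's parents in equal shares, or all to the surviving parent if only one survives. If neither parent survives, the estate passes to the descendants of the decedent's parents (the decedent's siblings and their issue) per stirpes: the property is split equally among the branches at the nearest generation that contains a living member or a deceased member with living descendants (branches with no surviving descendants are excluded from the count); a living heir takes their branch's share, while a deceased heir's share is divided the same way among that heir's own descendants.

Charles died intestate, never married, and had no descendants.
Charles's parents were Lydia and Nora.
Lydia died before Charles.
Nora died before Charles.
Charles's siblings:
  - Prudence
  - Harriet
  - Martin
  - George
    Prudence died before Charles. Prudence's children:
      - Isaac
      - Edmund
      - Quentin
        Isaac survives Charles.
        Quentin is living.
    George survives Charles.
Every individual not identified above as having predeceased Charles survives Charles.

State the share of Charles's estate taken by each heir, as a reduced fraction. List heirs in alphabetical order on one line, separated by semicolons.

Neither parent survives and there are no descendants, so the estate passes to Charles's siblings and their issue per stirpes.
The estate is divided into 4 equal shares of 1/4 among Prudence, Harriet, Martin, George.
Prudence predeceased; the 1/4 allotted to Prudence's branch passes to Prudence's issue by representation.
The 1/4 is divided into 3 equal shares of 1/12 among Isaac, Edmund, Quentin.
Isaac is living and takes 1/12.
Edmund is living and takes 1/12.
Quentin is living and takes 1/12.
Harriet is living and takes 1/4.
Martin is living and takes 1/4.
George is living and takes 1/4.

Edmund 1/12; George 1/4; Harriet 1/4; Isaac 1/12; Martin 1/4; Quentin 1/12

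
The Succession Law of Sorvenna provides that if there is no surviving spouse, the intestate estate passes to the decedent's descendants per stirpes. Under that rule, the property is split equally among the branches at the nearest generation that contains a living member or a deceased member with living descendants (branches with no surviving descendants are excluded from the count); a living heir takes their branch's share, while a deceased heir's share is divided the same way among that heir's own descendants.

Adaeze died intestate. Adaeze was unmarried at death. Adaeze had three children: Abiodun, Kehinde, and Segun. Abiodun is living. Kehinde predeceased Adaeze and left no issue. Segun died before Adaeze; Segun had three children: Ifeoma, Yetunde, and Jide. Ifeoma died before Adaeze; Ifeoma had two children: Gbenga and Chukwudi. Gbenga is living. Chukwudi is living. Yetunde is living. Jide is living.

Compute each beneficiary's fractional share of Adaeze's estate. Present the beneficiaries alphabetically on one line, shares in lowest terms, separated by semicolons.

There is no surviving spouse, so the entire estate passes to Adaeze's descendants per stirpes.
Kehinde left no surviving issue, so that branch lapses and is disregarded.
The estate is divided into 2 equal shares of 1/2 among Abiodun, Segun.
Abiodun is living and takes 1/2.
Segun predeceased; the 1/2 allotted to Segun's branch passes to Segun's issue by representation.
The 1/2 is divided into 3 equal shares of 1/6 among Ifeoma, Yetunde, Jide.
Ifeoma predeceased; the 1/6 allotted to Ifeoma's branch passes to Ifeoma's issue by representation.
The 1/6 is divided into 2 equal shares of 1/12 among Gbenga, Chukwudi.
Gbenga is living and takes 1/12.
Chukwudi is living and takes 1/12.
Yetunde is living and takes 1/6.
Jide is living and takes 1/6.

Abiodun 1/2; Chukwudi 1/12; Gbenga 1/12; Jide 1/6; Yetunde 1/6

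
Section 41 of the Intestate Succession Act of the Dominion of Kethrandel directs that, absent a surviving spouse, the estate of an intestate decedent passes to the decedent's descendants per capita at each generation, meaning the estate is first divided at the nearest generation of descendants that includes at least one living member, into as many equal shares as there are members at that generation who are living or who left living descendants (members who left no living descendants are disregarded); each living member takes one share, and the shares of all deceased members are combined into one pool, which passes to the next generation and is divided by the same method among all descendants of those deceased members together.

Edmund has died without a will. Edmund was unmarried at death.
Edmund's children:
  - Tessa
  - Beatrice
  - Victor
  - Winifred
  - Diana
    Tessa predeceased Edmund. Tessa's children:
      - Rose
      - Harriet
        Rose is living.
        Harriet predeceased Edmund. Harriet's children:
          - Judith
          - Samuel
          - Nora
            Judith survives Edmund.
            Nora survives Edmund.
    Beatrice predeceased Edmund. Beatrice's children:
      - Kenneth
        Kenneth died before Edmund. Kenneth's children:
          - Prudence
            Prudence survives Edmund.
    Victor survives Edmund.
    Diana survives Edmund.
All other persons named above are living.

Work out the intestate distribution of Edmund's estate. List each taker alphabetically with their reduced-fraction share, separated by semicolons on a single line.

There is no surviving spouse, so the entire estate passes to Edmund's descendants per capita at each generation.
At generation 1 (Tessa, Beatrice, Victor, Winifred, Diana) there are 5 shares of (1)/5 = 1/5 each.
Living: Victor, Winifred, and Diana — each takes 1/5.
Deceased: Tessa and Beatrice. Their combined 2/5 is pooled and carried to generation 2.
At generation 2 (Rose, Harriet, Kenneth) there are 3 shares of (2/5)/3 = 2/15 each.
Living: Rose — each takes 2/15.
Deceased: Harriet and Kenneth. Their combined 4/15 is pooled and carried to generation 3.
At generation 3 (Judith, Samuel, Nora, Prudence) there are 4 shares of (4/15)/4 = 1/15 each.
Living: Judith, Samuel, Nora, and Prudence — each takes 1/15.

Diana 1/5; Judith 1/15; Nora 1/15; Prudence 1/15; Rose 2/15; Samuel 1/15; Victor 1/5; Winifred 1/5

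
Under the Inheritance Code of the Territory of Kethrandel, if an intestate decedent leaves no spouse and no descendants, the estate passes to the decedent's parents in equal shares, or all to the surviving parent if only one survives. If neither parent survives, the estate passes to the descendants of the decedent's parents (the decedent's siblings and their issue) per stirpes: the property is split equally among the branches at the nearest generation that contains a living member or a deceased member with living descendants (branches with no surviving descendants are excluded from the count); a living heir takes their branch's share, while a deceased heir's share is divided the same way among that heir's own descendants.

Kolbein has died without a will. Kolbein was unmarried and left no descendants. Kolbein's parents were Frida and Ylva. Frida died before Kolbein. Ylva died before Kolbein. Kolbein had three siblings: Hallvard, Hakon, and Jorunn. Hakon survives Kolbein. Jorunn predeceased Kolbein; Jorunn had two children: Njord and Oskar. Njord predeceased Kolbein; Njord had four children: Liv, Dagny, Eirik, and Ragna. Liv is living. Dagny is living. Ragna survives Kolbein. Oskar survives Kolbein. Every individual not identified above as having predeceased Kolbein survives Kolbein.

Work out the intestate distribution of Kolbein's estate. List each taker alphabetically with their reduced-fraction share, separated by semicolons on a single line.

Neither parent survives and there are no descendants, so the estate passes to Kolbein's siblings and their issue per stirpes.
The estate is divided into 3 equal shares of 1/3 among Hallvard, Hakon, Jorunn.
Hallvard is living and takes 1/3.
Hakon is living and takes 1/3.
Jorunn predeceased; the 1/3 allotted to Jorunn's branch passes to Jorunn's issue by representation.
The 1/3 is divided into 2 equal shares of 1/6 among Njord, Oskar.
Njord predeceased; the 1/6 allotted to Njord's branch passes to Njord's issue by representation.
The 1/6 is divided into 4 equal shares of 1/24 among Liv, Dagny, Eirik, Ragna.
Liv is living and takes 1/24.
Dagny is living and takes 1/24.
Eirik is living and takes 1/24.
Ragna is living and takes 1/24.
Oskar is living and takes 1/6.

Dagny 1/24; Eirik 1/24; Hakon 1/3; Hallvard 1/3; Liv 1/24; Oskar 1/6; Ragna 1/24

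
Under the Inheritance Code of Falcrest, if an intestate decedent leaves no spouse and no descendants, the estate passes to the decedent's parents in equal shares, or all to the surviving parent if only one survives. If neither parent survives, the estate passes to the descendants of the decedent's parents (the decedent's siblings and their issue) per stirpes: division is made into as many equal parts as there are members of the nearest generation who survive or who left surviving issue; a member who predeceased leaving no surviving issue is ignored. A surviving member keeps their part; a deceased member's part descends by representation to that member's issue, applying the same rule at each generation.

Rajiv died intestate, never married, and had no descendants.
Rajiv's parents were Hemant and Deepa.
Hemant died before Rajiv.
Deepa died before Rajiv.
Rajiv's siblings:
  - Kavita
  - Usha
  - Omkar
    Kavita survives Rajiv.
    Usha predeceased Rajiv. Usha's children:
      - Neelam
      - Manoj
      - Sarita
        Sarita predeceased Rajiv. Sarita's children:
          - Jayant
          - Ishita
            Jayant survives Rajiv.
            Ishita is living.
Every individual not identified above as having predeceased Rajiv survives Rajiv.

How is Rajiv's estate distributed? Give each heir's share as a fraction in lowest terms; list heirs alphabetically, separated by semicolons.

Ishita 1/18; Jayant 1/18; Kavita 1/3; Manoj 1/9; Neelam 1/9; Omkar 1/3

Neither parent survives and there are no descendants, so the estate passes to Rajiv's siblings and their issue per stirpes.
The estate is divided into 3 equal shares of 1/3 among Kavita, Usha, Omkar.
Kavita is living and takes 1/3.
Usha predeceased; the 1/3 allotted to Usha's branch passes to Usha's issue by representation.
The 1/3 is divided into 3 equal shares of 1/9 among Neelam, Manoj, Sarita.
Neelam is living and takes 1/9.
Manoj is living and takes 1/9.
Sarita predeceased; the 1/9 allotted to Sarita's branch passes to Sarita's issue by representation.
The 1/9 is divided into 2 equal shares of 1/18 among Jayant, Ishita.
Jayant is living and takes 1/18.
Ishita is living and takes 1/18.
Omkar is living and takes 1/3.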